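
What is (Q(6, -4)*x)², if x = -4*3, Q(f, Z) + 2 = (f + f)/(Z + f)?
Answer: 2304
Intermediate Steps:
Q(f, Z) = -2 + 2*f/(Z + f) (Q(f, Z) = -2 + (f + f)/(Z + f) = -2 + (2*f)/(Z + f) = -2 + 2*f/(Z + f))
x = -12
(Q(6, -4)*x)² = (-2*(-4)/(-4 + 6)*(-12))² = (-2*(-4)/2*(-12))² = (-2*(-4)*½*(-12))² = (4*(-12))² = (-48)² = 2304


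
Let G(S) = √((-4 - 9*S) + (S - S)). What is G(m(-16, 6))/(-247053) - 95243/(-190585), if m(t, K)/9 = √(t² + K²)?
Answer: 95243/190585 - √(-4 - 162*√73)/247053 ≈ 0.49974 - 0.00015081*I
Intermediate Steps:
m(t, K) = 9*√(K² + t²) (m(t, K) = 9*√(t² + K²) = 9*√(K² + t²))
G(S) = √(-4 - 9*S) (G(S) = √((-4 - 9*S) + 0) = √(-4 - 9*S))
G(m(-16, 6))/(-247053) - 95243/(-190585) = √(-4 - 81*√(6² + (-16)²))/(-247053) - 95243/(-190585) = √(-4 - 81*√(36 + 256))*(-1/247053) - 95243*(-1/190585) = √(-4 - 81*√292)*(-1/247053) + 95243/190585 = √(-4 - 81*2*√73)*(-1/247053) + 95243/190585 = √(-4 - 162*√73)*(-1/247053) + 95243/190585 = -√(-4 - 162*√73)/247053 + 95243/190585 = 95243/190585 - √(-4 - 162*√73)/247053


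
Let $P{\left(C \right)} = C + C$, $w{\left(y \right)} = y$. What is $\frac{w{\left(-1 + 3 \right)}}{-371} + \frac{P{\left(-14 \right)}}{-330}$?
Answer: $\frac{4864}{61215} \approx 0.079458$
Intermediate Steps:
$P{\left(C \right)} = 2 C$
$\frac{w{\left(-1 + 3 \right)}}{-371} + \frac{P{\left(-14 \right)}}{-330} = \frac{-1 + 3}{-371} + \frac{2 \left(-14\right)}{-330} = 2 \left(- \frac{1}{371}\right) - - \frac{14}{165} = - \frac{2}{371} + \frac{14}{165} = \frac{4864}{61215}$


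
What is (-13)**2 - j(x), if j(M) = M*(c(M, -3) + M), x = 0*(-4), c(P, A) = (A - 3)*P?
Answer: 169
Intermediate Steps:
c(P, A) = P*(-3 + A) (c(P, A) = (-3 + A)*P = P*(-3 + A))
x = 0
j(M) = -5*M**2 (j(M) = M*(M*(-3 - 3) + M) = M*(M*(-6) + M) = M*(-6*M + M) = M*(-5*M) = -5*M**2)
(-13)**2 - j(x) = (-13)**2 - (-5)*0**2 = 169 - (-5)*0 = 169 - 1*0 = 169 + 0 = 169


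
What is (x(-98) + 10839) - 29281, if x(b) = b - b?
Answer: -18442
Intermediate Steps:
x(b) = 0
(x(-98) + 10839) - 29281 = (0 + 10839) - 29281 = 10839 - 29281 = -18442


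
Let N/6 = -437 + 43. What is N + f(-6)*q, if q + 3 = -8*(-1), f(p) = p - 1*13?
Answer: -2459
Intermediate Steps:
f(p) = -13 + p (f(p) = p - 13 = -13 + p)
N = -2364 (N = 6*(-437 + 43) = 6*(-394) = -2364)
q = 5 (q = -3 - 8*(-1) = -3 + 8 = 5)
N + f(-6)*q = -2364 + (-13 - 6)*5 = -2364 - 19*5 = -2364 - 95 = -2459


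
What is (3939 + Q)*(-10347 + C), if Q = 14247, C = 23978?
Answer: 247893366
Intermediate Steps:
(3939 + Q)*(-10347 + C) = (3939 + 14247)*(-10347 + 23978) = 18186*13631 = 247893366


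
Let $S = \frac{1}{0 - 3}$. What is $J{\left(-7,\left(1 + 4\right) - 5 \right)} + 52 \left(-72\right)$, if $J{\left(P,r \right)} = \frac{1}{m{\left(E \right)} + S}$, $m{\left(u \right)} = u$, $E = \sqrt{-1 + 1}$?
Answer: $-3747$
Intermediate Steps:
$E = 0$ ($E = \sqrt{0} = 0$)
$S = - \frac{1}{3}$ ($S = \frac{1}{-3} = - \frac{1}{3} \approx -0.33333$)
$J{\left(P,r \right)} = -3$ ($J{\left(P,r \right)} = \frac{1}{0 - \frac{1}{3}} = \frac{1}{- \frac{1}{3}} = -3$)
$J{\left(-7,\left(1 + 4\right) - 5 \right)} + 52 \left(-72\right) = -3 + 52 \left(-72\right) = -3 - 3744 = -3747$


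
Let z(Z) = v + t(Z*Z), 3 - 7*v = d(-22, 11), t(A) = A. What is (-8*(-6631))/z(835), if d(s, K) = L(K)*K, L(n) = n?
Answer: 371336/4880457 ≈ 0.076086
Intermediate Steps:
d(s, K) = K² (d(s, K) = K*K = K²)
v = -118/7 (v = 3/7 - ⅐*11² = 3/7 - ⅐*121 = 3/7 - 121/7 = -118/7 ≈ -16.857)
z(Z) = -118/7 + Z² (z(Z) = -118/7 + Z*Z = -118/7 + Z²)
(-8*(-6631))/z(835) = (-8*(-6631))/(-118/7 + 835²) = 53048/(-118/7 + 697225) = 53048/(4880457/7) = 53048*(7/4880457) = 371336/4880457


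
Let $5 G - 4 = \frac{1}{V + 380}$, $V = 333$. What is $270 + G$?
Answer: $\frac{965403}{3565} \approx 270.8$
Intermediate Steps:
$G = \frac{2853}{3565}$ ($G = \frac{4}{5} + \frac{1}{5 \left(333 + 380\right)} = \frac{4}{5} + \frac{1}{5 \cdot 713} = \frac{4}{5} + \frac{1}{5} \cdot \frac{1}{713} = \frac{4}{5} + \frac{1}{3565} = \frac{2853}{3565} \approx 0.80028$)
$270 + G = 270 + \frac{2853}{3565} = \frac{965403}{3565}$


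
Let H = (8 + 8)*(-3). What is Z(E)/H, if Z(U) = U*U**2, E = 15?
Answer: -1125/16 ≈ -70.313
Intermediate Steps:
Z(U) = U**3
H = -48 (H = 16*(-3) = -48)
Z(E)/H = 15**3/(-48) = 3375*(-1/48) = -1125/16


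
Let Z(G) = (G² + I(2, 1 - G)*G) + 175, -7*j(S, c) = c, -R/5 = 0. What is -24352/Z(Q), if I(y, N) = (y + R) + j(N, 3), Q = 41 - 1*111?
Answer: -24352/4965 ≈ -4.9047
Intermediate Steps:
R = 0 (R = -5*0 = 0)
j(S, c) = -c/7
Q = -70 (Q = 41 - 111 = -70)
I(y, N) = -3/7 + y (I(y, N) = (y + 0) - ⅐*3 = y - 3/7 = -3/7 + y)
Z(G) = 175 + G² + 11*G/7 (Z(G) = (G² + (-3/7 + 2)*G) + 175 = (G² + 11*G/7) + 175 = 175 + G² + 11*G/7)
-24352/Z(Q) = -24352/(175 + (-70)² + (11/7)*(-70)) = -24352/(175 + 4900 - 110) = -24352/4965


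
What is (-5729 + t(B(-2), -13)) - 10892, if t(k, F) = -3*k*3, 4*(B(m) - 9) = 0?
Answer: -16702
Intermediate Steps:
B(m) = 9 (B(m) = 9 + (¼)*0 = 9 + 0 = 9)
t(k, F) = -9*k
(-5729 + t(B(-2), -13)) - 10892 = (-5729 - 9*9) - 10892 = (-5729 - 81) - 10892 = -5810 - 10892 = -16702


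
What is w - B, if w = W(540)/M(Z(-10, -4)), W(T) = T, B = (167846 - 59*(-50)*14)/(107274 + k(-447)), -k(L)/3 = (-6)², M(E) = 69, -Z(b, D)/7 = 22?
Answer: 7239761/1232409 ≈ 5.8745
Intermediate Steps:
Z(b, D) = -154 (Z(b, D) = -7*22 = -154)
k(L) = -108 (k(L) = -3*(-6)² = -3*36 = -108)
B = 104573/53583 (B = (167846 - 59*(-50)*14)/(107274 - 108) = (167846 + 2950*14)/107166 = (167846 + 41300)*(1/107166) = 209146*(1/107166) = 104573/53583 ≈ 1.9516)
w = 180/23 (w = 540/69 = 540*(1/69) = 180/23 ≈ 7.8261)
w - B = 180/23 - 1*104573/53583 = 180/23 - 104573/53583 = 7239761/1232409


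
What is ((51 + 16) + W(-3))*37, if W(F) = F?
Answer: 2368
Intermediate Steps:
((51 + 16) + W(-3))*37 = ((51 + 16) - 3)*37 = (67 - 3)*37 = 64*37 = 2368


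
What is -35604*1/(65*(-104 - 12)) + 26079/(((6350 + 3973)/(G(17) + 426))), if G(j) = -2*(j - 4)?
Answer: 6585150341/6486285 ≈ 1015.2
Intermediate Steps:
G(j) = 8 - 2*j (G(j) = -2*(-4 + j) = 8 - 2*j)
-35604*1/(65*(-104 - 12)) + 26079/(((6350 + 3973)/(G(17) + 426))) = -35604*1/(65*(-104 - 12)) + 26079/(((6350 + 3973)/((8 - 2*17) + 426))) = -35604/(65*(-116)) + 26079/((10323/((8 - 34) + 426))) = -35604/(-7540) + 26079/((10323/(-26 + 426))) = -35604*(-1/7540) + 26079/((10323/400)) = 8901/1885 + 26079/((10323*(1/400))) = 8901/1885 + 26079/(10323/400) = 8901/1885 + 26079*(400/10323) = 8901/1885 + 3477200/3441 = 6585150341/6486285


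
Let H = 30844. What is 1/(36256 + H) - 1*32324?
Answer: -2168940399/67100 ≈ -32324.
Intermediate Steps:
1/(36256 + H) - 1*32324 = 1/(36256 + 30844) - 1*32324 = 1/67100 - 32324 = -2168940399/67100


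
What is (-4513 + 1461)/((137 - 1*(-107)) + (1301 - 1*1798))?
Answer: 3052/253 ≈ 12.063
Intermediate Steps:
(-4513 + 1461)/((137 - 1*(-107)) + (1301 - 1*1798)) = -3052/((137 + 107) + (1301 - 1798)) = -3052/(244 - 497) = -3052/(-253) = -3052*(-1/253) = 3052/253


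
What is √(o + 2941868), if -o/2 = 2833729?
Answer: I*√2725590 ≈ 1650.9*I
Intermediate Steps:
o = -5667458 (o = -2*2833729 = -5667458)
√(o + 2941868) = √(-5667458 + 2941868) = √(-2725590) = I*√2725590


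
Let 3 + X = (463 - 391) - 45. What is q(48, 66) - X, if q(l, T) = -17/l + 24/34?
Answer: -19297/816 ≈ -23.648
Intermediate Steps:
q(l, T) = 12/17 - 17/l (q(l, T) = -17/l + 24*(1/34) = -17/l + 12/17 = 12/17 - 17/l)
X = 24 (X = -3 + ((463 - 391) - 45) = -3 + (72 - 45) = -3 + 27 = 24)
q(48, 66) - X = (12/17 - 17/48) - 1*24 = (12/17 - 17*1/48) - 24 = (12/17 - 17/48) - 24 = 287/816 - 24 = -19297/816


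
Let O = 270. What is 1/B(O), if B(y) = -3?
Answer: -⅓ ≈ -0.33333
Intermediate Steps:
1/B(O) = 1/(-3) = -⅓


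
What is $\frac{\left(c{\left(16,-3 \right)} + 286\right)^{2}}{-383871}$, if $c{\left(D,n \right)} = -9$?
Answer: $- \frac{76729}{383871} \approx -0.19988$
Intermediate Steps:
$\frac{\left(c{\left(16,-3 \right)} + 286\right)^{2}}{-383871} = \frac{\left(-9 + 286\right)^{2}}{-383871} = 277^{2} \left(- \frac{1}{383871}\right) = 76729 \left(- \frac{1}{383871}\right) = - \frac{76729}{383871}$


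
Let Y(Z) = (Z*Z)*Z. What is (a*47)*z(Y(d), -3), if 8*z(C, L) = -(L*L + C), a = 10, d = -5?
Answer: 6815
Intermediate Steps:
Y(Z) = Z³ (Y(Z) = Z²*Z = Z³)
z(C, L) = -C/8 - L²/8 (z(C, L) = (-(L*L + C))/8 = (-(L² + C))/8 = (-(C + L²))/8 = (-C - L²)/8 = -C/8 - L²/8)
(a*47)*z(Y(d), -3) = (10*47)*(-⅛*(-5)³ - ⅛*(-3)²) = 470*(-⅛*(-125) - ⅛*9) = 470*(125/8 - 9/8) = 470*(29/2) = 6815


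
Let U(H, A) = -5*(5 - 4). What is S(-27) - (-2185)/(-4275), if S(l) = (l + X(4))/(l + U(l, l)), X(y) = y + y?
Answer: 119/1440 ≈ 0.082639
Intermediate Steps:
X(y) = 2*y
U(H, A) = -5 (U(H, A) = -5*1 = -5)
S(l) = (8 + l)/(-5 + l) (S(l) = (l + 2*4)/(l - 5) = (l + 8)/(-5 + l) = (8 + l)/(-5 + l))
S(-27) - (-2185)/(-4275) = (8 - 27)/(-5 - 27) - (-2185)/(-4275) = -19/(-32) - (-2185)*(-1)/4275 = -1/32*(-19) - 1*23/45 = 19/32 - 23/45 = 119/1440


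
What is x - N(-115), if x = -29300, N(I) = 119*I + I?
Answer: -15500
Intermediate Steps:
N(I) = 120*I
x - N(-115) = -29300 - 120*(-115) = -29300 - 1*(-13800) = -29300 + 13800 = -15500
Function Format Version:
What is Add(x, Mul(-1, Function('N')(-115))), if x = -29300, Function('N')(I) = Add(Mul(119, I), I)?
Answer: -15500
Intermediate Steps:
Function('N')(I) = Mul(120, I)
Add(x, Mul(-1, Function('N')(-115))) = Add(-29300, Mul(-1, Mul(120, -115))) = Add(-29300, Mul(-1, -13800)) = Add(-29300, 13800) = -15500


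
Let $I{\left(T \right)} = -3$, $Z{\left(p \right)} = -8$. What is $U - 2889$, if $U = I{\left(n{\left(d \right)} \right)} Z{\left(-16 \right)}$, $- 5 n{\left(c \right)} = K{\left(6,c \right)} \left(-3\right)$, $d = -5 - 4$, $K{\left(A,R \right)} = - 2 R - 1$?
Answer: $-2865$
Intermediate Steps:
$K{\left(A,R \right)} = -1 - 2 R$
$d = -9$ ($d = -5 - 4 = -9$)
$n{\left(c \right)} = - \frac{3}{5} - \frac{6 c}{5}$ ($n{\left(c \right)} = - \frac{\left(-1 - 2 c\right) \left(-3\right)}{5} = - \frac{3 + 6 c}{5} = - \frac{3}{5} - \frac{6 c}{5}$)
$U = 24$ ($U = \left(-3\right) \left(-8\right) = 24$)
$U - 2889 = 24 - 2889 = -2865$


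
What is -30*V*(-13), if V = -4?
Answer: -1560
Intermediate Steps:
-30*V*(-13) = -30*(-4)*(-13) = 120*(-13) = -1560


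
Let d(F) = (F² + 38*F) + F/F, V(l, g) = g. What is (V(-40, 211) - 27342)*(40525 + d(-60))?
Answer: -1135323826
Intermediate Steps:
d(F) = 1 + F² + 38*F (d(F) = (F² + 38*F) + 1 = 1 + F² + 38*F)
(V(-40, 211) - 27342)*(40525 + d(-60)) = (211 - 27342)*(40525 + (1 + (-60)² + 38*(-60))) = -27131*(40525 + (1 + 3600 - 2280)) = -27131*(40525 + 1321) = -27131*41846 = -1135323826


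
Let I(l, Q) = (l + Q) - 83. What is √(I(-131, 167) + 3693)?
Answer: √3646 ≈ 60.382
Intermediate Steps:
I(l, Q) = -83 + Q + l (I(l, Q) = (Q + l) - 83 = -83 + Q + l)
√(I(-131, 167) + 3693) = √((-83 + 167 - 131) + 3693) = √(-47 + 3693) = √3646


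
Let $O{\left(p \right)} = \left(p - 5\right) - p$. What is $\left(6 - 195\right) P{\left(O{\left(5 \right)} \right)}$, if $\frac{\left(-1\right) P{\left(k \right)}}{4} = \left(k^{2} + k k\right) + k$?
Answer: $34020$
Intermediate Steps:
$O{\left(p \right)} = -5$ ($O{\left(p \right)} = \left(-5 + p\right) - p = -5$)
$P{\left(k \right)} = - 8 k^{2} - 4 k$ ($P{\left(k \right)} = - 4 \left(\left(k^{2} + k k\right) + k\right) = - 4 \left(\left(k^{2} + k^{2}\right) + k\right) = - 4 \left(2 k^{2} + k\right) = - 4 \left(k + 2 k^{2}\right) = - 8 k^{2} - 4 k$)
$\left(6 - 195\right) P{\left(O{\left(5 \right)} \right)} = \left(6 - 195\right) \left(\left(-4\right) \left(-5\right) \left(1 + 2 \left(-5\right)\right)\right) = \left(6 - 195\right) \left(\left(-4\right) \left(-5\right) \left(1 - 10\right)\right) = - 189 \left(\left(-4\right) \left(-5\right) \left(-9\right)\right) = \left(-189\right) \left(-180\right) = 34020$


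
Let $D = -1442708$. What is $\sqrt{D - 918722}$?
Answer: $i \sqrt{2361430} \approx 1536.7 i$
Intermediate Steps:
$\sqrt{D - 918722} = \sqrt{-1442708 - 918722} = \sqrt{-2361430} = i \sqrt{2361430}$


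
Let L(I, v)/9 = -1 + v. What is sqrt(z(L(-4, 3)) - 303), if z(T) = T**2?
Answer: sqrt(21) ≈ 4.5826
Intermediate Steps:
L(I, v) = -9 + 9*v (L(I, v) = 9*(-1 + v) = -9 + 9*v)
sqrt(z(L(-4, 3)) - 303) = sqrt((-9 + 9*3)**2 - 303) = sqrt((-9 + 27)**2 - 303) = sqrt(18**2 - 303) = sqrt(324 - 303) = sqrt(21)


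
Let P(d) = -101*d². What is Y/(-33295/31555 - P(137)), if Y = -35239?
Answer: -222393329/11963560400 ≈ -0.018589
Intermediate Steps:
Y/(-33295/31555 - P(137)) = -35239/(-33295/31555 - (-101)*137²) = -35239/(-33295*1/31555 - (-101)*18769) = -35239/(-6659/6311 - 1*(-1895669)) = -35239/(-6659/6311 + 1895669) = -35239/11963560400/6311 = -35239*6311/11963560400 = -222393329/11963560400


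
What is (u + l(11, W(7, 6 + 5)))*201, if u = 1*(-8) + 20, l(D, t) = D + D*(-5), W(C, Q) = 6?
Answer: -6432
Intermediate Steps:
l(D, t) = -4*D (l(D, t) = D - 5*D = -4*D)
u = 12 (u = -8 + 20 = 12)
(u + l(11, W(7, 6 + 5)))*201 = (12 - 4*11)*201 = (12 - 44)*201 = -32*201 = -6432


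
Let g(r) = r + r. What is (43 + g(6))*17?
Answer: 935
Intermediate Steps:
g(r) = 2*r
(43 + g(6))*17 = (43 + 2*6)*17 = (43 + 12)*17 = 55*17 = 935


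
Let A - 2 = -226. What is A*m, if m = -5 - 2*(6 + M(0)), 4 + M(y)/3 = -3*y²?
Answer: -1568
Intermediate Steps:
M(y) = -12 - 9*y² (M(y) = -12 + 3*(-3*y²) = -12 - 9*y²)
m = 7 (m = -5 - 2*(6 + (-12 - 9*0²)) = -5 - 2*(6 + (-12 - 9*0)) = -5 - 2*(6 + (-12 + 0)) = -5 - 2*(6 - 12) = -5 - 2*(-6) = -5 + 12 = 7)
A = -224 (A = 2 - 226 = -224)
A*m = -224*7 = -1568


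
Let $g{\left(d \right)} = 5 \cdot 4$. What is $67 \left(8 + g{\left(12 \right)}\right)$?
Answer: $1876$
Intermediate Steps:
$g{\left(d \right)} = 20$
$67 \left(8 + g{\left(12 \right)}\right) = 67 \left(8 + 20\right) = 67 \cdot 28 = 1876$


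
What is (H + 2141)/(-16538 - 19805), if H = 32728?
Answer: -34869/36343 ≈ -0.95944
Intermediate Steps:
(H + 2141)/(-16538 - 19805) = (32728 + 2141)/(-16538 - 19805) = 34869/(-36343) = 34869*(-1/36343) = -34869/36343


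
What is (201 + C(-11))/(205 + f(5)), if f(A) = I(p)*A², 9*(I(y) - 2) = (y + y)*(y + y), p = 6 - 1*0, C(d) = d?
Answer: 38/131 ≈ 0.29008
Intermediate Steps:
p = 6 (p = 6 + 0 = 6)
I(y) = 2 + 4*y²/9 (I(y) = 2 + ((y + y)*(y + y))/9 = 2 + ((2*y)*(2*y))/9 = 2 + (4*y²)/9 = 2 + 4*y²/9)
f(A) = 18*A² (f(A) = (2 + (4/9)*6²)*A² = (2 + (4/9)*36)*A² = (2 + 16)*A² = 18*A²)
(201 + C(-11))/(205 + f(5)) = (201 - 11)/(205 + 18*5²) = 190/(205 + 18*25) = 190/(205 + 450) = 190/655 = 190*(1/655) = 38/131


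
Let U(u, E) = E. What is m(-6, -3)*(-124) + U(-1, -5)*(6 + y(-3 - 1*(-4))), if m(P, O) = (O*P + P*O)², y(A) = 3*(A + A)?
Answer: -160764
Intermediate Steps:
y(A) = 6*A (y(A) = 3*(2*A) = 6*A)
m(P, O) = 4*O²*P² (m(P, O) = (O*P + O*P)² = (2*O*P)² = 4*O²*P²)
m(-6, -3)*(-124) + U(-1, -5)*(6 + y(-3 - 1*(-4))) = (4*(-3)²*(-6)²)*(-124) - 5*(6 + 6*(-3 - 1*(-4))) = (4*9*36)*(-124) - 5*(6 + 6*(-3 + 4)) = 1296*(-124) - 5*(6 + 6*1) = -160704 - 5*(6 + 6) = -160704 - 5*12 = -160704 - 60 = -160764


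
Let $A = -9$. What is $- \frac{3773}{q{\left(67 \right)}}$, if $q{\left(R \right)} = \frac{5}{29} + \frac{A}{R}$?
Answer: $- \frac{7330939}{74} \approx -99067.0$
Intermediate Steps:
$q{\left(R \right)} = \frac{5}{29} - \frac{9}{R}$
$- \frac{3773}{q{\left(67 \right)}} = - \frac{3773}{\frac{5}{29} - \frac{9}{67}} = - \frac{3773}{\frac{74}{1943}} = \left(-3773\right) \frac{1943}{74} = - \frac{7330939}{74}$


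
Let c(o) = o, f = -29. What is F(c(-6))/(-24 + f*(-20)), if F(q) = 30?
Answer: 15/278 ≈ 0.053957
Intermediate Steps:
F(c(-6))/(-24 + f*(-20)) = 30/(-24 - 29*(-20)) = 30/(-24 + 580) = 30/556 = 30*(1/556) = 15/278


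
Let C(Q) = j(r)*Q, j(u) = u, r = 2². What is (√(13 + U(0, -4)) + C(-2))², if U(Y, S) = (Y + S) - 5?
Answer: 36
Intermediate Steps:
r = 4
C(Q) = 4*Q
U(Y, S) = -5 + S + Y (U(Y, S) = (S + Y) - 5 = -5 + S + Y)
(√(13 + U(0, -4)) + C(-2))² = (√(13 + (-5 - 4 + 0)) + 4*(-2))² = (√(13 - 9) - 8)² = (√4 - 8)² = (2 - 8)² = (-6)² = 36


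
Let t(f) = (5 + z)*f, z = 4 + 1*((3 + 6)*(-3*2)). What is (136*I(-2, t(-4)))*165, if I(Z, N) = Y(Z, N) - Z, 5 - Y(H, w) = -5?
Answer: 269280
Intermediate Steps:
Y(H, w) = 10 (Y(H, w) = 5 - 1*(-5) = 5 + 5 = 10)
z = -50 (z = 4 + 1*(9*(-6)) = 4 + 1*(-54) = 4 - 54 = -50)
t(f) = -45*f (t(f) = (5 - 50)*f = -45*f)
I(Z, N) = 10 - Z
(136*I(-2, t(-4)))*165 = (136*(10 - 1*(-2)))*165 = (136*(10 + 2))*165 = (136*12)*165 = 1632*165 = 269280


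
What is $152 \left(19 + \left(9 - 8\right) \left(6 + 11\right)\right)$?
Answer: $5472$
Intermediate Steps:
$152 \left(19 + \left(9 - 8\right) \left(6 + 11\right)\right) = 152 \left(19 + 1 \cdot 17\right) = 152 \left(19 + 17\right) = 152 \cdot 36 = 5472$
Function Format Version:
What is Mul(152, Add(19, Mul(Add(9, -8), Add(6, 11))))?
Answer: 5472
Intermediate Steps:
Mul(152, Add(19, Mul(Add(9, -8), Add(6, 11)))) = Mul(152, Add(19, Mul(1, 17))) = Mul(152, Add(19, 17)) = Mul(152, 36) = 5472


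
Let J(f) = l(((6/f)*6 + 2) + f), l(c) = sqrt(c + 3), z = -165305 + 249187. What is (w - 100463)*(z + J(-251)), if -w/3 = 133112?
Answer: -41924139718 - 499799*I*sqrt(15507282)/251 ≈ -4.1924e+10 - 7.8413e+6*I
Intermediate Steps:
z = 83882
l(c) = sqrt(3 + c)
J(f) = sqrt(5 + f + 36/f) (J(f) = sqrt(3 + (((6/f)*6 + 2) + f)) = sqrt(3 + ((36/f + 2) + f)) = sqrt(3 + ((2 + 36/f) + f)) = sqrt(3 + (2 + f + 36/f)) = sqrt(5 + f + 36/f))
w = -399336 (w = -3*133112 = -399336)
(w - 100463)*(z + J(-251)) = (-399336 - 100463)*(83882 + sqrt(5 - 251 + 36/(-251))) = -499799*(83882 + sqrt(5 - 251 + 36*(-1/251))) = -499799*(83882 + sqrt(5 - 251 - 36/251)) = -499799*(83882 + sqrt(-61782/251)) = -499799*(83882 + I*sqrt(15507282)/251) = -41924139718 - 499799*I*sqrt(15507282)/251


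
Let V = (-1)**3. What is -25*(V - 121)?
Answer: 3050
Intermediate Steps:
V = -1
-25*(V - 121) = -25*(-1 - 121) = -25*(-122) = 3050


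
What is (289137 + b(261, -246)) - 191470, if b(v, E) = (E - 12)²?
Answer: 164231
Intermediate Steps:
b(v, E) = (-12 + E)²
(289137 + b(261, -246)) - 191470 = (289137 + (-12 - 246)²) - 191470 = (289137 + (-258)²) - 191470 = (289137 + 66564) - 191470 = 355701 - 191470 = 164231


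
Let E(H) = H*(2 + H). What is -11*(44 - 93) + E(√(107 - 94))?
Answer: 552 + 2*√13 ≈ 559.21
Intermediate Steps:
-11*(44 - 93) + E(√(107 - 94)) = -11*(44 - 93) + √(107 - 94)*(2 + √(107 - 94)) = -11*(-49) + √13*(2 + √13) = 539 + √13*(2 + √13)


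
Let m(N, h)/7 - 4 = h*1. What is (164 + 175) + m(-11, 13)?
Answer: 458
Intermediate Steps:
m(N, h) = 28 + 7*h (m(N, h) = 28 + 7*(h*1) = 28 + 7*h)
(164 + 175) + m(-11, 13) = (164 + 175) + (28 + 7*13) = 339 + (28 + 91) = 339 + 119 = 458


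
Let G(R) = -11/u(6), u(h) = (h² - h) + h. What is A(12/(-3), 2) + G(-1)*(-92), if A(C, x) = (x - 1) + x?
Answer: 280/9 ≈ 31.111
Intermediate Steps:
u(h) = h²
A(C, x) = -1 + 2*x (A(C, x) = (-1 + x) + x = -1 + 2*x)
G(R) = -11/36 (G(R) = -11/(6²) = -11/36)
A(12/(-3), 2) + G(-1)*(-92) = (-1 + 2*2) - 11/36*(-92) = (-1 + 4) + 253/9 = 3 + 253/9 = 280/9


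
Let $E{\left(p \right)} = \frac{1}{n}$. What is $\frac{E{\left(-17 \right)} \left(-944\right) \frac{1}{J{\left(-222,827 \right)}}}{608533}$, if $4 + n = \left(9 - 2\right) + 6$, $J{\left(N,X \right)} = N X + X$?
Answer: $\frac{944}{1000977757299} \approx 9.4308 \cdot 10^{-10}$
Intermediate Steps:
$J{\left(N,X \right)} = X + N X$
$n = 9$ ($n = -4 + \left(\left(9 - 2\right) + 6\right) = -4 + \left(7 + 6\right) = -4 + 13 = 9$)
$E{\left(p \right)} = \frac{1}{9}$
$\frac{E{\left(-17 \right)} \left(-944\right) \frac{1}{J{\left(-222,827 \right)}}}{608533} = \frac{\frac{1}{9} \left(-944\right) \frac{1}{827 \left(1 - 222\right)}}{608533} = - \frac{944}{9 \cdot 827 \left(-221\right)} \frac{1}{608533} = - \frac{944}{9 \left(-182767\right)} \frac{1}{608533} = \left(- \frac{944}{9}\right) \left(- \frac{1}{182767}\right) \frac{1}{608533} = \frac{944}{1644903} \cdot \frac{1}{608533} = \frac{944}{1000977757299}$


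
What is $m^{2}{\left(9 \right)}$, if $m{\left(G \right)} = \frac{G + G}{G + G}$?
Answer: $1$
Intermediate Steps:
$m{\left(G \right)} = 1$ ($m{\left(G \right)} = \frac{2 G}{2 G} = 2 G \frac{1}{2 G} = 1$)
$m^{2}{\left(9 \right)} = 1^{2} = 1$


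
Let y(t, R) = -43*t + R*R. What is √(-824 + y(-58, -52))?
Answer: 27*√6 ≈ 66.136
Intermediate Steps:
y(t, R) = R² - 43*t (y(t, R) = -43*t + R² = R² - 43*t)
√(-824 + y(-58, -52)) = √(-824 + ((-52)² - 43*(-58))) = √(-824 + (2704 + 2494)) = √(-824 + 5198) = √4374 = 27*√6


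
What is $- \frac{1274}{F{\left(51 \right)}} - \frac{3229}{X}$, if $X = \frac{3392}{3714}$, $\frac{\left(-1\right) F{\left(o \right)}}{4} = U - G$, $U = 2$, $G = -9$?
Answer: $- \frac{65418607}{18656} \approx -3506.6$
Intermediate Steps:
$F{\left(o \right)} = -44$ ($F{\left(o \right)} = - 4 \left(2 - -9\right) = - 4 \left(2 + 9\right) = \left(-4\right) 11 = -44$)
$X = \frac{1696}{1857}$ ($X = 3392 \cdot \frac{1}{3714} = \frac{1696}{1857} \approx 0.9133$)
$- \frac{1274}{F{\left(51 \right)}} - \frac{3229}{X} = - \frac{1274}{-44} - \frac{3229}{\frac{1696}{1857}} = \left(-1274\right) \left(- \frac{1}{44}\right) - \frac{5996253}{1696} = \frac{637}{22} - \frac{5996253}{1696} = - \frac{65418607}{18656}$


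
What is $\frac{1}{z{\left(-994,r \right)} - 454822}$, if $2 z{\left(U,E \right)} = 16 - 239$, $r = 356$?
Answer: $- \frac{2}{909867} \approx -2.1981 \cdot 10^{-6}$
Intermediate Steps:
$z{\left(U,E \right)} = - \frac{223}{2}$ ($z{\left(U,E \right)} = \frac{16 - 239}{2} = \frac{1}{2} \left(-223\right) = - \frac{223}{2}$)
$\frac{1}{z{\left(-994,r \right)} - 454822} = \frac{1}{- \frac{223}{2} - 454822} = \frac{1}{- \frac{909867}{2}} = - \frac{2}{909867}$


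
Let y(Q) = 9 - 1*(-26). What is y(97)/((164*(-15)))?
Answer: -7/492 ≈ -0.014228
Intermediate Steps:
y(Q) = 35 (y(Q) = 9 + 26 = 35)
y(97)/((164*(-15))) = 35/((164*(-15))) = 35/(-2460) = 35*(-1/2460) = -7/492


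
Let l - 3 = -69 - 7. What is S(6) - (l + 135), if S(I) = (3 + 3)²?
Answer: -26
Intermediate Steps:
l = -73 (l = 3 + (-69 - 7) = 3 - 76 = -73)
S(I) = 36 (S(I) = 6² = 36)
S(6) - (l + 135) = 36 - (-73 + 135) = 36 - 1*62 = 36 - 62 = -26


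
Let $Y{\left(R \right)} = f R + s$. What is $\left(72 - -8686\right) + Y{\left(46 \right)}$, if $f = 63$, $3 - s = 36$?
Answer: $11623$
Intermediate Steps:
$s = -33$ ($s = 3 - 36 = -33$)
$Y{\left(R \right)} = -33 + 63 R$ ($Y{\left(R \right)} = 63 R - 33 = -33 + 63 R$)
$\left(72 - -8686\right) + Y{\left(46 \right)} = \left(72 - -8686\right) + \left(-33 + 63 \cdot 46\right) = \left(72 + 8686\right) + \left(-33 + 2898\right) = 8758 + 2865 = 11623$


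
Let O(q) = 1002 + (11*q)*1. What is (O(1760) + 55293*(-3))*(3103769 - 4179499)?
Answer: 156537002410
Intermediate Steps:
O(q) = 1002 + 11*q
(O(1760) + 55293*(-3))*(3103769 - 4179499) = ((1002 + 11*1760) + 55293*(-3))*(3103769 - 4179499) = ((1002 + 19360) - 165879)*(-1075730) = (20362 - 165879)*(-1075730) = -145517*(-1075730) = 156537002410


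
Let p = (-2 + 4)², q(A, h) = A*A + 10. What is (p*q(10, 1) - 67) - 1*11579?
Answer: -11206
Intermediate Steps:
q(A, h) = 10 + A² (q(A, h) = A² + 10 = 10 + A²)
p = 4 (p = 2² = 4)
(p*q(10, 1) - 67) - 1*11579 = (4*(10 + 10²) - 67) - 1*11579 = (4*(10 + 100) - 67) - 11579 = (4*110 - 67) - 11579 = (440 - 67) - 11579 = 373 - 11579 = -11206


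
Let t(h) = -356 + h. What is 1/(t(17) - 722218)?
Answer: -1/722557 ≈ -1.3840e-6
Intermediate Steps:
1/(t(17) - 722218) = 1/((-356 + 17) - 722218) = 1/(-339 - 722218) = 1/(-722557) = -1/722557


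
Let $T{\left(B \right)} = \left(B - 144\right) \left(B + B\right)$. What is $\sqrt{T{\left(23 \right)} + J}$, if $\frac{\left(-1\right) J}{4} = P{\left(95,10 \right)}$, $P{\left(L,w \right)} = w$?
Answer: $i \sqrt{5606} \approx 74.873 i$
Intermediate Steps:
$J = -40$ ($J = \left(-4\right) 10 = -40$)
$T{\left(B \right)} = 2 B \left(-144 + B\right)$ ($T{\left(B \right)} = \left(-144 + B\right) 2 B = 2 B \left(-144 + B\right)$)
$\sqrt{T{\left(23 \right)} + J} = \sqrt{2 \cdot 23 \left(-144 + 23\right) - 40} = \sqrt{2 \cdot 23 \left(-121\right) - 40} = \sqrt{-5566 - 40} = \sqrt{-5606} = i \sqrt{5606}$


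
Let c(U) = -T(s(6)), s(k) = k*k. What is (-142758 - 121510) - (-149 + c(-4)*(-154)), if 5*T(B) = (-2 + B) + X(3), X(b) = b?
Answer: -1326293/5 ≈ -2.6526e+5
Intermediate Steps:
s(k) = k²
T(B) = ⅕ + B/5 (T(B) = ((-2 + B) + 3)/5 = (1 + B)/5 = ⅕ + B/5)
c(U) = -37/5 (c(U) = -(⅕ + (⅕)*6²) = -(⅕ + (⅕)*36) = -(⅕ + 36/5) = -1*37/5 = -37/5)
(-142758 - 121510) - (-149 + c(-4)*(-154)) = (-142758 - 121510) - (-149 - 37/5*(-154)) = -264268 - (-149 + 5698/5) = -264268 - 1*4953/5 = -264268 - 4953/5 = -1326293/5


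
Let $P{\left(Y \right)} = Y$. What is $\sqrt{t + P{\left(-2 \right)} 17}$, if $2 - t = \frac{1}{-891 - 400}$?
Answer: $\frac{i \sqrt{53332501}}{1291} \approx 5.6568 i$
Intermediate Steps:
$t = \frac{2583}{1291}$ ($t = 2 - \frac{1}{-891 - 400} = 2 - \frac{1}{-1291} = 2 - - \frac{1}{1291} = 2 + \frac{1}{1291} = \frac{2583}{1291} \approx 2.0008$)
$\sqrt{t + P{\left(-2 \right)} 17} = \sqrt{\frac{2583}{1291} - 34} = \sqrt{- \frac{41311}{1291}} = \frac{i \sqrt{53332501}}{1291}$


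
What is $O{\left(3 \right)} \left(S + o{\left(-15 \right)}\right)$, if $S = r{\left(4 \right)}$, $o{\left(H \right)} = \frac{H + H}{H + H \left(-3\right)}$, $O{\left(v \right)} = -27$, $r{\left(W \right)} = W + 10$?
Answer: $-351$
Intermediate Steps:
$r{\left(W \right)} = 10 + W$
$o{\left(H \right)} = -1$ ($o{\left(H \right)} = \frac{2 H}{H - 3 H} = \frac{2 H}{\left(-2\right) H} = 2 H \left(- \frac{1}{2 H}\right) = -1$)
$S = 14$ ($S = 10 + 4 = 14$)
$O{\left(3 \right)} \left(S + o{\left(-15 \right)}\right) = - 27 \left(14 - 1\right) = \left(-27\right) 13 = -351$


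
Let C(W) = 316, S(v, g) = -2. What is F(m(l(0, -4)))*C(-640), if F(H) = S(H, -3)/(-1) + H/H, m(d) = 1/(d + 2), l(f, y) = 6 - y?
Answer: 948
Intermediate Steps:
m(d) = 1/(2 + d)
F(H) = 3 (F(H) = -2/(-1) + H/H = -2*(-1) + 1 = 2 + 1 = 3)
F(m(l(0, -4)))*C(-640) = 3*316 = 948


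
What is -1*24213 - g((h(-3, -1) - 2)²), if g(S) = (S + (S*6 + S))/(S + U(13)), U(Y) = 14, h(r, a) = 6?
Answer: -363259/15 ≈ -24217.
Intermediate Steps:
g(S) = 8*S/(14 + S) (g(S) = (S + (S*6 + S))/(S + 14) = (S + (6*S + S))/(14 + S) = (S + 7*S)/(14 + S) = (8*S)/(14 + S) = 8*S/(14 + S))
-1*24213 - g((h(-3, -1) - 2)²) = -1*24213 - 8*(6 - 2)²/(14 + (6 - 2)²) = -24213 - 8*4²/(14 + 4²) = -24213 - 8*16/(14 + 16) = -24213 - 8*16/30 = -24213 - 1*64/15 = -24213 - 64/15 = -363259/15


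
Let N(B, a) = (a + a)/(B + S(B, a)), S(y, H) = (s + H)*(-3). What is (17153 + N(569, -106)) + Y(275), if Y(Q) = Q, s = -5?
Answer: 7859922/451 ≈ 17428.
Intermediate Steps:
S(y, H) = 15 - 3*H (S(y, H) = (-5 + H)*(-3) = 15 - 3*H)
N(B, a) = 2*a/(15 + B - 3*a) (N(B, a) = (a + a)/(B + (15 - 3*a)) = (2*a)/(15 + B - 3*a) = 2*a/(15 + B - 3*a))
(17153 + N(569, -106)) + Y(275) = (17153 + 2*(-106)/(15 + 569 - 3*(-106))) + 275 = (17153 + 2*(-106)/(15 + 569 + 318)) + 275 = (17153 + 2*(-106)/902) + 275 = (17153 + 2*(-106)*(1/902)) + 275 = (17153 - 106/451) + 275 = 7735897/451 + 275 = 7859922/451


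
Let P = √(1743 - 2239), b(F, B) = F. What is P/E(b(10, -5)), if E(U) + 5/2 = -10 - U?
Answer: -8*I*√31/45 ≈ -0.98982*I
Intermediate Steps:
E(U) = -25/2 - U (E(U) = -5/2 + (-10 - U) = -25/2 - U)
P = 4*I*√31 (P = √(-496) = 4*I*√31 ≈ 22.271*I)
P/E(b(10, -5)) = (4*I*√31)/(-25/2 - 1*10) = (4*I*√31)/(-25/2 - 10) = (4*I*√31)/(-45/2) = (4*I*√31)*(-2/45) = -8*I*√31/45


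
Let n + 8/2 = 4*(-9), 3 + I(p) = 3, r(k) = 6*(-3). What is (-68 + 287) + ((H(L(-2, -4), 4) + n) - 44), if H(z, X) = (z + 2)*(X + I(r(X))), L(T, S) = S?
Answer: 127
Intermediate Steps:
r(k) = -18
I(p) = 0 (I(p) = -3 + 3 = 0)
H(z, X) = X*(2 + z) (H(z, X) = (z + 2)*(X + 0) = (2 + z)*X = X*(2 + z))
n = -40 (n = -4 + 4*(-9) = -4 - 36 = -40)
(-68 + 287) + ((H(L(-2, -4), 4) + n) - 44) = (-68 + 287) + ((4*(2 - 4) - 40) - 44) = 219 + ((4*(-2) - 40) - 44) = 219 + ((-8 - 40) - 44) = 219 + (-48 - 44) = 219 - 92 = 127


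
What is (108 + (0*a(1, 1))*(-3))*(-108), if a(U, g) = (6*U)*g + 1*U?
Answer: -11664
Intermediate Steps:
a(U, g) = U + 6*U*g (a(U, g) = 6*U*g + U = U + 6*U*g)
(108 + (0*a(1, 1))*(-3))*(-108) = (108 + (0*(1*(1 + 6*1)))*(-3))*(-108) = (108 + (0*(1*(1 + 6)))*(-3))*(-108) = (108 + (0*(1*7))*(-3))*(-108) = (108 + (0*7)*(-3))*(-108) = (108 + 0*(-3))*(-108) = (108 + 0)*(-108) = 108*(-108) = -11664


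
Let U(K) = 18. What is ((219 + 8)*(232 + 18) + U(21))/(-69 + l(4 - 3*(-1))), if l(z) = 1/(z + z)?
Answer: -794752/965 ≈ -823.58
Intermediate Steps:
l(z) = 1/(2*z)
((219 + 8)*(232 + 18) + U(21))/(-69 + l(4 - 3*(-1))) = ((219 + 8)*(232 + 18) + 18)/(-69 + 1/(2*(4 - 3*(-1)))) = (227*250 + 18)/(-69 + 1/(2*(4 + 3))) = (56750 + 18)/(-69 + (½)/7) = 56768/(-69 + (½)*(⅐)) = 56768/(-69 + 1/14) = 56768/(-965/14) = 56768*(-14/965) = -794752/965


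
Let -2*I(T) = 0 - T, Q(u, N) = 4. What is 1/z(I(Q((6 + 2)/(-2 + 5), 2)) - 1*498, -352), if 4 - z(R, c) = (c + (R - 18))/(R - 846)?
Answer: 671/2251 ≈ 0.29809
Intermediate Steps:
I(T) = T/2 (I(T) = -(0 - T)/2 = -(-1)*T/2 = T/2)
z(R, c) = 4 - (-18 + R + c)/(-846 + R) (z(R, c) = 4 - (c + (R - 18))/(R - 846) = 4 - (c + (-18 + R))/(-846 + R) = 4 - (-18 + R + c)/(-846 + R))
1/z(I(Q((6 + 2)/(-2 + 5), 2)) - 1*498, -352) = 1/((-3366 - 1*(-352) + 3*((½)*4 - 1*498))/(-846 + ((½)*4 - 1*498))) = 1/((-3366 + 352 + 3*(2 - 498))/(-846 + (2 - 498))) = 1/((-3366 + 352 + 3*(-496))/(-846 - 496)) = 1/((-3366 + 352 - 1488)/(-1342)) = 1/(-1/1342*(-4502)) = 1/(2251/671) = 671/2251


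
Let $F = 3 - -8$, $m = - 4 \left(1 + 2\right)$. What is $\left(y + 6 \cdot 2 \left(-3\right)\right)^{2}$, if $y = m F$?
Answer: $28224$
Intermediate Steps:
$m = -12$ ($m = \left(-4\right) 3 = -12$)
$F = 11$ ($F = 3 + 8 = 11$)
$y = -132$ ($y = \left(-12\right) 11 = -132$)
$\left(y + 6 \cdot 2 \left(-3\right)\right)^{2} = \left(-132 + 6 \cdot 2 \left(-3\right)\right)^{2} = \left(-132 + 12 \left(-3\right)\right)^{2} = \left(-132 - 36\right)^{2} = \left(-168\right)^{2} = 28224$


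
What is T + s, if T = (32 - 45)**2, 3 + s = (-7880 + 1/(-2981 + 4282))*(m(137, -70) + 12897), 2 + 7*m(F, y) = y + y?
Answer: -924072105661/9107 ≈ -1.0147e+8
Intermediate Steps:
m(F, y) = -2/7 + 2*y/7 (m(F, y) = -2/7 + (y + y)/7 = -2/7 + (2*y)/7 = -2/7 + 2*y/7)
s = -924073644744/9107 (s = -3 + (-7880 + 1/(-2981 + 4282))*((-2/7 + (2/7)*(-70)) + 12897) = -3 + (-7880 + 1/1301)*((-2/7 - 20) + 12897) = -3 + (-7880 + 1/1301)*(-142/7 + 12897) = -3 - 10251879/1301*90137/7 = -3 - 924073617423/9107 = -924073644744/9107 ≈ -1.0147e+8)
T = 169 (T = (-13)**2 = 169)
T + s = 169 - 924073644744/9107 = -924072105661/9107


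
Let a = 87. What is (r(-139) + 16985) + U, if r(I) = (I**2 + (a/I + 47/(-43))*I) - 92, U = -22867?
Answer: 584195/43 ≈ 13586.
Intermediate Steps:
r(I) = -92 + I**2 + I*(-47/43 + 87/I) (r(I) = (I**2 + (87/I + 47/(-43))*I) - 92 = (I**2 + (87/I + 47*(-1/43))*I) - 92 = (I**2 + (87/I - 47/43)*I) - 92 = (I**2 + (-47/43 + 87/I)*I) - 92 = (I**2 + I*(-47/43 + 87/I)) - 92 = -92 + I**2 + I*(-47/43 + 87/I))
(r(-139) + 16985) + U = ((-5 + (-139)**2 - 47/43*(-139)) + 16985) - 22867 = ((-5 + 19321 + 6533/43) + 16985) - 22867 = (837121/43 + 16985) - 22867 = 1567476/43 - 22867 = 584195/43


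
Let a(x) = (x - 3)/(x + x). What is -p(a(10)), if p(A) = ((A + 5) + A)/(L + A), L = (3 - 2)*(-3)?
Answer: 114/53 ≈ 2.1509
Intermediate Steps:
a(x) = (-3 + x)/(2*x) (a(x) = (-3 + x)/((2*x)) = (-3 + x)*(1/(2*x)) = (-3 + x)/(2*x))
L = -3 (L = 1*(-3) = -3)
p(A) = (5 + 2*A)/(-3 + A) (p(A) = ((A + 5) + A)/(-3 + A) = ((5 + A) + A)/(-3 + A) = (5 + 2*A)/(-3 + A))
-p(a(10)) = -(5 + 2*((1/2)*(-3 + 10)/10))/(-3 + (1/2)*(-3 + 10)/10) = -(5 + 2*((1/2)*(1/10)*7))/(-3 + (1/2)*(1/10)*7) = -(5 + 2*(7/20))/(-3 + 7/20) = -(5 + 7/10)/(-53/20) = -(-20)*57/(53*10) = -1*(-114/53) = 114/53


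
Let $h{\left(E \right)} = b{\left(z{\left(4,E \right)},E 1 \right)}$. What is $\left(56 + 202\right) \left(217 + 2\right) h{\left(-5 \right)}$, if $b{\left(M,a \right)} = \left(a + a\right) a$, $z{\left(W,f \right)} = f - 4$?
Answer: $2825100$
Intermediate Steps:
$z{\left(W,f \right)} = -4 + f$
$b{\left(M,a \right)} = 2 a^{2}$ ($b{\left(M,a \right)} = 2 a a = 2 a^{2}$)
$h{\left(E \right)} = 2 E^{2}$ ($h{\left(E \right)} = 2 \left(E 1\right)^{2} = 2 E^{2}$)
$\left(56 + 202\right) \left(217 + 2\right) h{\left(-5 \right)} = \left(56 + 202\right) \left(217 + 2\right) 2 \left(-5\right)^{2} = 258 \cdot 219 \cdot 2 \cdot 25 = 56502 \cdot 50 = 2825100$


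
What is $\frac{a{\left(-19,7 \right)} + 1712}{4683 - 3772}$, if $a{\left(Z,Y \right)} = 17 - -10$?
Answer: $\frac{1739}{911} \approx 1.9089$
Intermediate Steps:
$a{\left(Z,Y \right)} = 27$ ($a{\left(Z,Y \right)} = 17 + 10 = 27$)
$\frac{a{\left(-19,7 \right)} + 1712}{4683 - 3772} = \frac{27 + 1712}{4683 - 3772} = \frac{1739}{911}$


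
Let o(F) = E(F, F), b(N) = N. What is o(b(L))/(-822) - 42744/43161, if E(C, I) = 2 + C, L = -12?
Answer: -5783993/5913057 ≈ -0.97817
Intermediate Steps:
o(F) = 2 + F
o(b(L))/(-822) - 42744/43161 = (2 - 12)/(-822) - 42744/43161 = -10*(-1/822) - 42744*1/43161 = 5/411 - 14248/14387 = -5783993/5913057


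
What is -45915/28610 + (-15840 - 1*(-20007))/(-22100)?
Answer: -113393937/63228100 ≈ -1.7934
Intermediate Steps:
-45915/28610 + (-15840 - 1*(-20007))/(-22100) = -45915*1/28610 + (-15840 + 20007)*(-1/22100) = -9183/5722 + 4167*(-1/22100) = -9183/5722 - 4167/22100 = -113393937/63228100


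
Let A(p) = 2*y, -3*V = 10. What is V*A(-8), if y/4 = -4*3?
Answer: 320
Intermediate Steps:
V = -10/3 (V = -⅓*10 = -10/3 ≈ -3.3333)
y = -48 (y = 4*(-4*3) = 4*(-12) = -48)
A(p) = -96 (A(p) = 2*(-48) = -96)
V*A(-8) = -10/3*(-96) = 320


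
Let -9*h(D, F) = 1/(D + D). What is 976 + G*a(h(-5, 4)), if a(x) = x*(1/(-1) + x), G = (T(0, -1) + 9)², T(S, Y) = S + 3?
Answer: 219244/225 ≈ 974.42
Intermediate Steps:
T(S, Y) = 3 + S
h(D, F) = -1/(18*D) (h(D, F) = -1/(9*(D + D)) = -1/(2*D)/9 = -1/(18*D))
G = 144 (G = ((3 + 0) + 9)² = (3 + 9)² = 12² = 144)
a(x) = x*(-1 + x)
976 + G*a(h(-5, 4)) = 976 + 144*((-1/18/(-5))*(-1 - 1/18/(-5))) = 976 + 144*((-1/18*(-⅕))*(-1 - 1/18*(-⅕))) = 976 + 144*((-1 + 1/90)/90) = 976 + 144*((1/90)*(-89/90)) = 976 + 144*(-89/8100) = 976 - 356/225 = 219244/225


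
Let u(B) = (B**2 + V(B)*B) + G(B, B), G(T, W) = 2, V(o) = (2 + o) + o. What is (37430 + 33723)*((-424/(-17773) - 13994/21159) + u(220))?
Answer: 3897030711776878244/376058907 ≈ 1.0363e+10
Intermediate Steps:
V(o) = 2 + 2*o
u(B) = 2 + B**2 + B*(2 + 2*B) (u(B) = (B**2 + (2 + 2*B)*B) + 2 = (B**2 + B*(2 + 2*B)) + 2 = 2 + B**2 + B*(2 + 2*B))
(37430 + 33723)*((-424/(-17773) - 13994/21159) + u(220)) = (37430 + 33723)*((-424/(-17773) - 13994/21159) + (2 + 2*220 + 3*220**2)) = 71153*((-424*(-1/17773) - 13994*1/21159) + (2 + 440 + 3*48400)) = 71153*((424/17773 - 13994/21159) + (2 + 440 + 145200)) = 71153*(-239743946/376058907 + 145642) = 71153*(54769731589348/376058907) = 3897030711776878244/376058907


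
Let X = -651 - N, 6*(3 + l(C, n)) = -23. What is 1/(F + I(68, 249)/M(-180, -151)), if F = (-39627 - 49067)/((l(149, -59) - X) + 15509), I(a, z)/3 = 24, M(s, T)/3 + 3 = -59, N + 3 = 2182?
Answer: -3409783/17817000 ≈ -0.19138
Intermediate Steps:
N = 2179 (N = -3 + 2182 = 2179)
M(s, T) = -186 (M(s, T) = -9 + 3*(-59) = -9 - 177 = -186)
I(a, z) = 72 (I(a, z) = 3*24 = 72)
l(C, n) = -41/6 (l(C, n) = -3 + (⅙)*(-23) = -3 - 23/6 = -41/6)
X = -2830 (X = -651 - 1*2179 = -651 - 2179 = -2830)
F = -532164/109993 (F = (-39627 - 49067)/((-41/6 - 1*(-2830)) + 15509) = -88694/((-41/6 + 2830) + 15509) = -88694/(16939/6 + 15509) = -88694/109993/6 = -88694*6/109993 = -532164/109993 ≈ -4.8382)
1/(F + I(68, 249)/M(-180, -151)) = 1/(-532164/109993 + 72/(-186)) = 1/(-532164/109993 + 72*(-1/186)) = 1/(-532164/109993 - 12/31) = 1/(-17817000/3409783) = -3409783/17817000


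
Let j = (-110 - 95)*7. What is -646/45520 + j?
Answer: -32660923/22760 ≈ -1435.0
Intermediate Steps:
j = -1435 (j = -205*7 = -1435)
-646/45520 + j = -646/45520 - 1435 = -646*1/45520 - 1435 = -323/22760 - 1435 = -32660923/22760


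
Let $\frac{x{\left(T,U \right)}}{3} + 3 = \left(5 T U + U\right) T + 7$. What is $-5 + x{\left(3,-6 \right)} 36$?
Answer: $-30677$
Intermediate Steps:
$x{\left(T,U \right)} = 12 + 3 T \left(U + 5 T U\right)$ ($x{\left(T,U \right)} = -9 + 3 \left(\left(5 T U + U\right) T + 7\right) = -9 + 3 \left(\left(U + 5 T U\right) T + 7\right) = -9 + 3 \left(T \left(U + 5 T U\right) + 7\right) = -9 + 3 \left(7 + T \left(U + 5 T U\right)\right) = -9 + \left(21 + 3 T \left(U + 5 T U\right)\right) = 12 + 3 T \left(U + 5 T U\right)$)
$-5 + x{\left(3,-6 \right)} 36 = -5 + \left(12 + 3 \cdot 3 \left(-6\right) + 15 \left(-6\right) 3^{2}\right) 36 = -5 + \left(12 - 54 + 15 \left(-6\right) 9\right) 36 = -5 + \left(12 - 54 - 810\right) 36 = -5 - 30672 = -30677$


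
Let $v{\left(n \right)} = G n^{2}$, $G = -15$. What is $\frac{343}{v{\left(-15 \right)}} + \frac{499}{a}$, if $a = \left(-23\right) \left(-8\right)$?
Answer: $\frac{1621013}{621000} \approx 2.6103$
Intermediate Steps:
$v{\left(n \right)} = - 15 n^{2}$
$a = 184$
$\frac{343}{v{\left(-15 \right)}} + \frac{499}{a} = \frac{343}{\left(-15\right) \left(-15\right)^{2}} + \frac{499}{184} = \frac{343}{\left(-15\right) 225} + 499 \cdot \frac{1}{184} = \frac{343}{-3375} + \frac{499}{184} = 343 \left(- \frac{1}{3375}\right) + \frac{499}{184} = - \frac{343}{3375} + \frac{499}{184} = \frac{1621013}{621000}$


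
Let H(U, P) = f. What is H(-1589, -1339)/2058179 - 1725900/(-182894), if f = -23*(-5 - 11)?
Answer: 1776139220546/188214295013 ≈ 9.4368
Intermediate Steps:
f = 368 (f = -23*(-16) = 368)
H(U, P) = 368
H(-1589, -1339)/2058179 - 1725900/(-182894) = 368/2058179 - 1725900/(-182894) = 368*(1/2058179) - 1725900*(-1/182894) = 368/2058179 + 862950/91447 = 1776139220546/188214295013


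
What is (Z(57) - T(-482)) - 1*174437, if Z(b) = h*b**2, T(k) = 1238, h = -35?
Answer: -289390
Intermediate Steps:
Z(b) = -35*b**2
(Z(57) - T(-482)) - 1*174437 = (-35*57**2 - 1*1238) - 1*174437 = (-35*3249 - 1238) - 174437 = (-113715 - 1238) - 174437 = -114953 - 174437 = -289390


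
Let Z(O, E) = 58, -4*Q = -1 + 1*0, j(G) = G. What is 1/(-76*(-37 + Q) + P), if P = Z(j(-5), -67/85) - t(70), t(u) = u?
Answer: 1/2781 ≈ 0.00035958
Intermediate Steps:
Q = 1/4 (Q = -(-1 + 1*0)/4 = -(-1 + 0)/4 = -1/4*(-1) = 1/4 ≈ 0.25000)
P = -12 (P = 58 - 1*70 = 58 - 70 = -12)
1/(-76*(-37 + Q) + P) = 1/(-76*(-37 + 1/4) - 12) = 1/(-76*(-147/4) - 12) = 1/(2793 - 12) = 1/2781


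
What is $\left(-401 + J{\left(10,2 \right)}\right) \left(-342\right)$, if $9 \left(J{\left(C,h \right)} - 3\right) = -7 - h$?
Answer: $136458$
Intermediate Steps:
$J{\left(C,h \right)} = \frac{20}{9} - \frac{h}{9}$ ($J{\left(C,h \right)} = 3 + \frac{-7 - h}{9} = 3 - \left(\frac{7}{9} + \frac{h}{9}\right) = \frac{20}{9} - \frac{h}{9}$)
$\left(-401 + J{\left(10,2 \right)}\right) \left(-342\right) = \left(-401 + \left(\frac{20}{9} - \frac{2}{9}\right)\right) \left(-342\right) = \left(-401 + 2\right) \left(-342\right) = \left(-399\right) \left(-342\right) = 136458$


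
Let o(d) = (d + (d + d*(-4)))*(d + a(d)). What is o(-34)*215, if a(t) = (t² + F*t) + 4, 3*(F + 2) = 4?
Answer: 50380520/3 ≈ 1.6794e+7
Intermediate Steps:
F = -⅔ (F = -2 + (⅓)*4 = -2 + 4/3 = -⅔ ≈ -0.66667)
a(t) = 4 + t² - 2*t/3 (a(t) = (t² - 2*t/3) + 4 = 4 + t² - 2*t/3)
o(d) = -2*d*(4 + d² + d/3) (o(d) = (d + (d + d*(-4)))*(d + (4 + d² - 2*d/3)) = (d + (d - 4*d))*(4 + d² + d/3) = (d - 3*d)*(4 + d² + d/3) = (-2*d)*(4 + d² + d/3) = -2*d*(4 + d² + d/3))
o(-34)*215 = -⅔*(-34)*(12 - 34 + 3*(-34)²)*215 = -⅔*(-34)*(12 - 34 + 3*1156)*215 = -⅔*(-34)*(12 - 34 + 3468)*215 = -⅔*(-34)*3446*215 = (234328/3)*215 = 50380520/3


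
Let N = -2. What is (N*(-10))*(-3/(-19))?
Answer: 60/19 ≈ 3.1579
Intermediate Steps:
(N*(-10))*(-3/(-19)) = (-2*(-10))*(-3/(-19)) = 20*(-3*(-1/19)) = 20*(3/19) = 60/19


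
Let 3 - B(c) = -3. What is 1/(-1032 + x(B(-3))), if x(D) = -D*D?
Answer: -1/1068 ≈ -0.00093633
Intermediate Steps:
B(c) = 6 (B(c) = 3 - 1*(-3) = 3 + 3 = 6)
x(D) = -D**2
1/(-1032 + x(B(-3))) = 1/(-1032 - 1*6**2) = 1/(-1032 - 1*36) = 1/(-1032 - 36) = 1/(-1068) = -1/1068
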